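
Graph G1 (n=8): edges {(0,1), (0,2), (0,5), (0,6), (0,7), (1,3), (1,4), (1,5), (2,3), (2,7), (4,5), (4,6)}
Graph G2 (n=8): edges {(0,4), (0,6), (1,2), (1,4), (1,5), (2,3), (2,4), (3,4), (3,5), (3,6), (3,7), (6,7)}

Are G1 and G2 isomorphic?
Yes, isomorphic

The graphs are isomorphic.
One valid mapping φ: V(G1) → V(G2): 0→3, 1→4, 2→6, 3→0, 4→1, 5→2, 6→5, 7→7

Verify φ preserves adjacency — for each edge of G1, its image is an edge of G2:
  (0,1) → (φ(0),φ(1)) = (3,4) ∈ E(G2) ✓
  (0,2) → (φ(0),φ(2)) = (3,6) ∈ E(G2) ✓
  (0,5) → (φ(0),φ(5)) = (2,3) ∈ E(G2) ✓
  (0,6) → (φ(0),φ(6)) = (3,5) ∈ E(G2) ✓
  (0,7) → (φ(0),φ(7)) = (3,7) ∈ E(G2) ✓
  (1,3) → (φ(1),φ(3)) = (0,4) ∈ E(G2) ✓
  (1,4) → (φ(1),φ(4)) = (1,4) ∈ E(G2) ✓
  (1,5) → (φ(1),φ(5)) = (2,4) ∈ E(G2) ✓
  (2,3) → (φ(2),φ(3)) = (0,6) ∈ E(G2) ✓
  (2,7) → (φ(2),φ(7)) = (6,7) ∈ E(G2) ✓
  (4,5) → (φ(4),φ(5)) = (1,2) ∈ E(G2) ✓
  (4,6) → (φ(4),φ(6)) = (1,5) ∈ E(G2) ✓
All 12 edges of G1 map to edges of G2, and |E(G1)| = |E(G2)| = 12, so φ is a bijection on edges as well as vertices. Hence G1 ≅ G2.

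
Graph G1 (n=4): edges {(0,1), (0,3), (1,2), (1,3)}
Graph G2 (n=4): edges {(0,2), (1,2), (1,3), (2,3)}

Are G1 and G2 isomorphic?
Yes, isomorphic

The graphs are isomorphic.
One valid mapping φ: V(G1) → V(G2): 0→1, 1→2, 2→0, 3→3

Verify φ preserves adjacency — for each edge of G1, its image is an edge of G2:
  (0,1) → (φ(0),φ(1)) = (1,2) ∈ E(G2) ✓
  (0,3) → (φ(0),φ(3)) = (1,3) ∈ E(G2) ✓
  (1,2) → (φ(1),φ(2)) = (0,2) ∈ E(G2) ✓
  (1,3) → (φ(1),φ(3)) = (2,3) ∈ E(G2) ✓
All 4 edges of G1 map to edges of G2, and |E(G1)| = |E(G2)| = 4, so φ is a bijection on edges as well as vertices. Hence G1 ≅ G2.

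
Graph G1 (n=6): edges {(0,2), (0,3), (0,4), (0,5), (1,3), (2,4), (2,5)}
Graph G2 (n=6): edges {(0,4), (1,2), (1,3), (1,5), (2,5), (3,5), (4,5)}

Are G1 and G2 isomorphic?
Yes, isomorphic

The graphs are isomorphic.
One valid mapping φ: V(G1) → V(G2): 0→5, 1→0, 2→1, 3→4, 4→3, 5→2

Verify φ preserves adjacency — for each edge of G1, its image is an edge of G2:
  (0,2) → (φ(0),φ(2)) = (1,5) ∈ E(G2) ✓
  (0,3) → (φ(0),φ(3)) = (4,5) ∈ E(G2) ✓
  (0,4) → (φ(0),φ(4)) = (3,5) ∈ E(G2) ✓
  (0,5) → (φ(0),φ(5)) = (2,5) ∈ E(G2) ✓
  (1,3) → (φ(1),φ(3)) = (0,4) ∈ E(G2) ✓
  (2,4) → (φ(2),φ(4)) = (1,3) ∈ E(G2) ✓
  (2,5) → (φ(2),φ(5)) = (1,2) ∈ E(G2) ✓
All 7 edges of G1 map to edges of G2, and |E(G1)| = |E(G2)| = 7, so φ is a bijection on edges as well as vertices. Hence G1 ≅ G2.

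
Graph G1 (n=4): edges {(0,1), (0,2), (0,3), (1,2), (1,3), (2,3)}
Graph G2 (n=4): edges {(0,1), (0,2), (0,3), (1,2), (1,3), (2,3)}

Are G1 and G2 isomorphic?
Yes, isomorphic

The graphs are isomorphic.
One valid mapping φ: V(G1) → V(G2): 0→2, 1→0, 2→1, 3→3

Verify φ preserves adjacency — for each edge of G1, its image is an edge of G2:
  (0,1) → (φ(0),φ(1)) = (0,2) ∈ E(G2) ✓
  (0,2) → (φ(0),φ(2)) = (1,2) ∈ E(G2) ✓
  (0,3) → (φ(0),φ(3)) = (2,3) ∈ E(G2) ✓
  (1,2) → (φ(1),φ(2)) = (0,1) ∈ E(G2) ✓
  (1,3) → (φ(1),φ(3)) = (0,3) ∈ E(G2) ✓
  (2,3) → (φ(2),φ(3)) = (1,3) ∈ E(G2) ✓
All 6 edges of G1 map to edges of G2, and |E(G1)| = |E(G2)| = 6, so φ is a bijection on edges as well as vertices. Hence G1 ≅ G2.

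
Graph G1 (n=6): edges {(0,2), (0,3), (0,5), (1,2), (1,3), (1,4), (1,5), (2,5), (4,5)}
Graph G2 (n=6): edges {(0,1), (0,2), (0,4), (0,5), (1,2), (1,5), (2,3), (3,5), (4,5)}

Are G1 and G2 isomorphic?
Yes, isomorphic

The graphs are isomorphic.
One valid mapping φ: V(G1) → V(G2): 0→2, 1→5, 2→1, 3→3, 4→4, 5→0

Verify φ preserves adjacency — for each edge of G1, its image is an edge of G2:
  (0,2) → (φ(0),φ(2)) = (1,2) ∈ E(G2) ✓
  (0,3) → (φ(0),φ(3)) = (2,3) ∈ E(G2) ✓
  (0,5) → (φ(0),φ(5)) = (0,2) ∈ E(G2) ✓
  (1,2) → (φ(1),φ(2)) = (1,5) ∈ E(G2) ✓
  (1,3) → (φ(1),φ(3)) = (3,5) ∈ E(G2) ✓
  (1,4) → (φ(1),φ(4)) = (4,5) ∈ E(G2) ✓
  (1,5) → (φ(1),φ(5)) = (0,5) ∈ E(G2) ✓
  (2,5) → (φ(2),φ(5)) = (0,1) ∈ E(G2) ✓
  (4,5) → (φ(4),φ(5)) = (0,4) ∈ E(G2) ✓
All 9 edges of G1 map to edges of G2, and |E(G1)| = |E(G2)| = 9, so φ is a bijection on edges as well as vertices. Hence G1 ≅ G2.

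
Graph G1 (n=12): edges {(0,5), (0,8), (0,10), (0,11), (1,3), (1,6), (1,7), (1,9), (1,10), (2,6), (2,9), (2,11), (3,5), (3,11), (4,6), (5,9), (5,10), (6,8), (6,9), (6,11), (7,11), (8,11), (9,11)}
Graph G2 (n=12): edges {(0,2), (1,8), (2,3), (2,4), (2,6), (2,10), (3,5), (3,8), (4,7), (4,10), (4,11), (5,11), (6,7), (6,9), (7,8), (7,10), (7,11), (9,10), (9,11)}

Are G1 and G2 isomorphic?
No, not isomorphic

The graphs are NOT isomorphic.

Degrees in G1: deg(0)=4, deg(1)=5, deg(2)=3, deg(3)=3, deg(4)=1, deg(5)=4, deg(6)=6, deg(7)=2, deg(8)=3, deg(9)=5, deg(10)=3, deg(11)=7.
Sorted degree sequence of G1: [7, 6, 5, 5, 4, 4, 3, 3, 3, 3, 2, 1].
Degrees in G2: deg(0)=1, deg(1)=1, deg(2)=5, deg(3)=3, deg(4)=4, deg(5)=2, deg(6)=3, deg(7)=5, deg(8)=3, deg(9)=3, deg(10)=4, deg(11)=4.
Sorted degree sequence of G2: [5, 5, 4, 4, 4, 3, 3, 3, 3, 2, 1, 1].
The (sorted) degree sequence is an isomorphism invariant, so since G1 and G2 have different degree sequences they cannot be isomorphic.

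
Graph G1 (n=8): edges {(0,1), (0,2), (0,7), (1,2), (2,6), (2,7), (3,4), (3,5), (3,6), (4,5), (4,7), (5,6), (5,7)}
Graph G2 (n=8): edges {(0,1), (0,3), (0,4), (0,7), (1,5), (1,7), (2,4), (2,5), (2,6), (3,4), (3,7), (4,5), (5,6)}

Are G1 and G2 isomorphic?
Yes, isomorphic

The graphs are isomorphic.
One valid mapping φ: V(G1) → V(G2): 0→2, 1→6, 2→5, 3→7, 4→3, 5→0, 6→1, 7→4

Verify φ preserves adjacency — for each edge of G1, its image is an edge of G2:
  (0,1) → (φ(0),φ(1)) = (2,6) ∈ E(G2) ✓
  (0,2) → (φ(0),φ(2)) = (2,5) ∈ E(G2) ✓
  (0,7) → (φ(0),φ(7)) = (2,4) ∈ E(G2) ✓
  (1,2) → (φ(1),φ(2)) = (5,6) ∈ E(G2) ✓
  (2,6) → (φ(2),φ(6)) = (1,5) ∈ E(G2) ✓
  (2,7) → (φ(2),φ(7)) = (4,5) ∈ E(G2) ✓
  (3,4) → (φ(3),φ(4)) = (3,7) ∈ E(G2) ✓
  (3,5) → (φ(3),φ(5)) = (0,7) ∈ E(G2) ✓
  (3,6) → (φ(3),φ(6)) = (1,7) ∈ E(G2) ✓
  (4,5) → (φ(4),φ(5)) = (0,3) ∈ E(G2) ✓
  (4,7) → (φ(4),φ(7)) = (3,4) ∈ E(G2) ✓
  (5,6) → (φ(5),φ(6)) = (0,1) ∈ E(G2) ✓
  (5,7) → (φ(5),φ(7)) = (0,4) ∈ E(G2) ✓
All 13 edges of G1 map to edges of G2, and |E(G1)| = |E(G2)| = 13, so φ is a bijection on edges as well as vertices. Hence G1 ≅ G2.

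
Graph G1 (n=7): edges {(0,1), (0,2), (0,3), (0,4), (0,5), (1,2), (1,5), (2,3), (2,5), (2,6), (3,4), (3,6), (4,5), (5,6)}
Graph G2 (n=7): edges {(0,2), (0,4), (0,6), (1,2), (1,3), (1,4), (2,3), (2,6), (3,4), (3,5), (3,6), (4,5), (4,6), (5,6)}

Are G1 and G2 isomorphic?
Yes, isomorphic

The graphs are isomorphic.
One valid mapping φ: V(G1) → V(G2): 0→6, 1→5, 2→3, 3→2, 4→0, 5→4, 6→1

Verify φ preserves adjacency — for each edge of G1, its image is an edge of G2:
  (0,1) → (φ(0),φ(1)) = (5,6) ∈ E(G2) ✓
  (0,2) → (φ(0),φ(2)) = (3,6) ∈ E(G2) ✓
  (0,3) → (φ(0),φ(3)) = (2,6) ∈ E(G2) ✓
  (0,4) → (φ(0),φ(4)) = (0,6) ∈ E(G2) ✓
  (0,5) → (φ(0),φ(5)) = (4,6) ∈ E(G2) ✓
  (1,2) → (φ(1),φ(2)) = (3,5) ∈ E(G2) ✓
  (1,5) → (φ(1),φ(5)) = (4,5) ∈ E(G2) ✓
  (2,3) → (φ(2),φ(3)) = (2,3) ∈ E(G2) ✓
  (2,5) → (φ(2),φ(5)) = (3,4) ∈ E(G2) ✓
  (2,6) → (φ(2),φ(6)) = (1,3) ∈ E(G2) ✓
  (3,4) → (φ(3),φ(4)) = (0,2) ∈ E(G2) ✓
  (3,6) → (φ(3),φ(6)) = (1,2) ∈ E(G2) ✓
  (4,5) → (φ(4),φ(5)) = (0,4) ∈ E(G2) ✓
  (5,6) → (φ(5),φ(6)) = (1,4) ∈ E(G2) ✓
All 14 edges of G1 map to edges of G2, and |E(G1)| = |E(G2)| = 14, so φ is a bijection on edges as well as vertices. Hence G1 ≅ G2.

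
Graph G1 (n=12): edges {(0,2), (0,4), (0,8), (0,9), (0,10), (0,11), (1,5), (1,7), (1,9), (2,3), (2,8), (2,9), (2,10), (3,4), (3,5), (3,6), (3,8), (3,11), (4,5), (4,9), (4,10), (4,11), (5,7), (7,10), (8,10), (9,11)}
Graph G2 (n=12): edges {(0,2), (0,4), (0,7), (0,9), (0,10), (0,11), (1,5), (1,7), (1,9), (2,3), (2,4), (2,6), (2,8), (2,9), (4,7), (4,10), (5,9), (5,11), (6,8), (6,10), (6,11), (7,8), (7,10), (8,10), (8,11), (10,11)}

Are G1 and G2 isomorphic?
Yes, isomorphic

The graphs are isomorphic.
One valid mapping φ: V(G1) → V(G2): 0→10, 1→1, 2→8, 3→2, 4→0, 5→9, 6→3, 7→5, 8→6, 9→7, 10→11, 11→4

Verify φ preserves adjacency — for each edge of G1, its image is an edge of G2:
  (0,2) → (φ(0),φ(2)) = (8,10) ∈ E(G2) ✓
  (0,4) → (φ(0),φ(4)) = (0,10) ∈ E(G2) ✓
  (0,8) → (φ(0),φ(8)) = (6,10) ∈ E(G2) ✓
  (0,9) → (φ(0),φ(9)) = (7,10) ∈ E(G2) ✓
  (0,10) → (φ(0),φ(10)) = (10,11) ∈ E(G2) ✓
  (0,11) → (φ(0),φ(11)) = (4,10) ∈ E(G2) ✓
  (1,5) → (φ(1),φ(5)) = (1,9) ∈ E(G2) ✓
  (1,7) → (φ(1),φ(7)) = (1,5) ∈ E(G2) ✓
  (1,9) → (φ(1),φ(9)) = (1,7) ∈ E(G2) ✓
  (2,3) → (φ(2),φ(3)) = (2,8) ∈ E(G2) ✓
  (2,8) → (φ(2),φ(8)) = (6,8) ∈ E(G2) ✓
  (2,9) → (φ(2),φ(9)) = (7,8) ∈ E(G2) ✓
  (2,10) → (φ(2),φ(10)) = (8,11) ∈ E(G2) ✓
  (3,4) → (φ(3),φ(4)) = (0,2) ∈ E(G2) ✓
  (3,5) → (φ(3),φ(5)) = (2,9) ∈ E(G2) ✓
  (3,6) → (φ(3),φ(6)) = (2,3) ∈ E(G2) ✓
  (3,8) → (φ(3),φ(8)) = (2,6) ∈ E(G2) ✓
  (3,11) → (φ(3),φ(11)) = (2,4) ∈ E(G2) ✓
  (4,5) → (φ(4),φ(5)) = (0,9) ∈ E(G2) ✓
  (4,9) → (φ(4),φ(9)) = (0,7) ∈ E(G2) ✓
  (4,10) → (φ(4),φ(10)) = (0,11) ∈ E(G2) ✓
  (4,11) → (φ(4),φ(11)) = (0,4) ∈ E(G2) ✓
  (5,7) → (φ(5),φ(7)) = (5,9) ∈ E(G2) ✓
  (7,10) → (φ(7),φ(10)) = (5,11) ∈ E(G2) ✓
  (8,10) → (φ(8),φ(10)) = (6,11) ∈ E(G2) ✓
  (9,11) → (φ(9),φ(11)) = (4,7) ∈ E(G2) ✓
All 26 edges of G1 map to edges of G2, and |E(G1)| = |E(G2)| = 26, so φ is a bijection on edges as well as vertices. Hence G1 ≅ G2.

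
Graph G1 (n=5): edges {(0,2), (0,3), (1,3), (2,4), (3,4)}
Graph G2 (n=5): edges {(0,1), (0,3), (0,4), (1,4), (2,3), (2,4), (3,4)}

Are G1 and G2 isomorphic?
No, not isomorphic

The graphs are NOT isomorphic.

Degrees in G1: deg(0)=2, deg(1)=1, deg(2)=2, deg(3)=3, deg(4)=2.
Sorted degree sequence of G1: [3, 2, 2, 2, 1].
Degrees in G2: deg(0)=3, deg(1)=2, deg(2)=2, deg(3)=3, deg(4)=4.
Sorted degree sequence of G2: [4, 3, 3, 2, 2].
The (sorted) degree sequence is an isomorphism invariant, so since G1 and G2 have different degree sequences they cannot be isomorphic.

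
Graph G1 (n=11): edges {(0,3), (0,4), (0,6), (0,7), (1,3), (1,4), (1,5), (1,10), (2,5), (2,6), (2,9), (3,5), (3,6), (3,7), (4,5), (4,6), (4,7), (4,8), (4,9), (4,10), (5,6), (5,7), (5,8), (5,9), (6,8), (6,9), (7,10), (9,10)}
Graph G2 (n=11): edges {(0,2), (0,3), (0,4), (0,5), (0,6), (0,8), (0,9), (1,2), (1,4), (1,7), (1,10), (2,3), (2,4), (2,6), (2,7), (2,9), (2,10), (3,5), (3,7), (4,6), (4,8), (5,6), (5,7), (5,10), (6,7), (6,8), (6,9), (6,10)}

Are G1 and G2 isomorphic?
Yes, isomorphic

The graphs are isomorphic.
One valid mapping φ: V(G1) → V(G2): 0→3, 1→10, 2→8, 3→5, 4→2, 5→6, 6→0, 7→7, 8→9, 9→4, 10→1

Verify φ preserves adjacency — for each edge of G1, its image is an edge of G2:
  (0,3) → (φ(0),φ(3)) = (3,5) ∈ E(G2) ✓
  (0,4) → (φ(0),φ(4)) = (2,3) ∈ E(G2) ✓
  (0,6) → (φ(0),φ(6)) = (0,3) ∈ E(G2) ✓
  (0,7) → (φ(0),φ(7)) = (3,7) ∈ E(G2) ✓
  (1,3) → (φ(1),φ(3)) = (5,10) ∈ E(G2) ✓
  (1,4) → (φ(1),φ(4)) = (2,10) ∈ E(G2) ✓
  (1,5) → (φ(1),φ(5)) = (6,10) ∈ E(G2) ✓
  (1,10) → (φ(1),φ(10)) = (1,10) ∈ E(G2) ✓
  (2,5) → (φ(2),φ(5)) = (6,8) ∈ E(G2) ✓
  (2,6) → (φ(2),φ(6)) = (0,8) ∈ E(G2) ✓
  (2,9) → (φ(2),φ(9)) = (4,8) ∈ E(G2) ✓
  (3,5) → (φ(3),φ(5)) = (5,6) ∈ E(G2) ✓
  (3,6) → (φ(3),φ(6)) = (0,5) ∈ E(G2) ✓
  (3,7) → (φ(3),φ(7)) = (5,7) ∈ E(G2) ✓
  (4,5) → (φ(4),φ(5)) = (2,6) ∈ E(G2) ✓
  (4,6) → (φ(4),φ(6)) = (0,2) ∈ E(G2) ✓
  (4,7) → (φ(4),φ(7)) = (2,7) ∈ E(G2) ✓
  (4,8) → (φ(4),φ(8)) = (2,9) ∈ E(G2) ✓
  (4,9) → (φ(4),φ(9)) = (2,4) ∈ E(G2) ✓
  (4,10) → (φ(4),φ(10)) = (1,2) ∈ E(G2) ✓
  (5,6) → (φ(5),φ(6)) = (0,6) ∈ E(G2) ✓
  (5,7) → (φ(5),φ(7)) = (6,7) ∈ E(G2) ✓
  (5,8) → (φ(5),φ(8)) = (6,9) ∈ E(G2) ✓
  (5,9) → (φ(5),φ(9)) = (4,6) ∈ E(G2) ✓
  (6,8) → (φ(6),φ(8)) = (0,9) ∈ E(G2) ✓
  (6,9) → (φ(6),φ(9)) = (0,4) ∈ E(G2) ✓
  (7,10) → (φ(7),φ(10)) = (1,7) ∈ E(G2) ✓
  (9,10) → (φ(9),φ(10)) = (1,4) ∈ E(G2) ✓
All 28 edges of G1 map to edges of G2, and |E(G1)| = |E(G2)| = 28, so φ is a bijection on edges as well as vertices. Hence G1 ≅ G2.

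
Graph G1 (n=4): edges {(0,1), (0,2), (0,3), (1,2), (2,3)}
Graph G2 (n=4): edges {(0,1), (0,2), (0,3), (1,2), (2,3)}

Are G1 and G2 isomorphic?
Yes, isomorphic

The graphs are isomorphic.
One valid mapping φ: V(G1) → V(G2): 0→0, 1→3, 2→2, 3→1

Verify φ preserves adjacency — for each edge of G1, its image is an edge of G2:
  (0,1) → (φ(0),φ(1)) = (0,3) ∈ E(G2) ✓
  (0,2) → (φ(0),φ(2)) = (0,2) ∈ E(G2) ✓
  (0,3) → (φ(0),φ(3)) = (0,1) ∈ E(G2) ✓
  (1,2) → (φ(1),φ(2)) = (2,3) ∈ E(G2) ✓
  (2,3) → (φ(2),φ(3)) = (1,2) ∈ E(G2) ✓
All 5 edges of G1 map to edges of G2, and |E(G1)| = |E(G2)| = 5, so φ is a bijection on edges as well as vertices. Hence G1 ≅ G2.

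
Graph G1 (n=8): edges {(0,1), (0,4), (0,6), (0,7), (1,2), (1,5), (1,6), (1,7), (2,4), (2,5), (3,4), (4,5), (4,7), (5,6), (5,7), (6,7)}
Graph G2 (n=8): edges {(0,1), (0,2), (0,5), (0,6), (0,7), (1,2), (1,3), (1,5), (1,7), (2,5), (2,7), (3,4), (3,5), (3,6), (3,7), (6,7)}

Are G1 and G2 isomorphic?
Yes, isomorphic

The graphs are isomorphic.
One valid mapping φ: V(G1) → V(G2): 0→5, 1→0, 2→6, 3→4, 4→3, 5→7, 6→2, 7→1

Verify φ preserves adjacency — for each edge of G1, its image is an edge of G2:
  (0,1) → (φ(0),φ(1)) = (0,5) ∈ E(G2) ✓
  (0,4) → (φ(0),φ(4)) = (3,5) ∈ E(G2) ✓
  (0,6) → (φ(0),φ(6)) = (2,5) ∈ E(G2) ✓
  (0,7) → (φ(0),φ(7)) = (1,5) ∈ E(G2) ✓
  (1,2) → (φ(1),φ(2)) = (0,6) ∈ E(G2) ✓
  (1,5) → (φ(1),φ(5)) = (0,7) ∈ E(G2) ✓
  (1,6) → (φ(1),φ(6)) = (0,2) ∈ E(G2) ✓
  (1,7) → (φ(1),φ(7)) = (0,1) ∈ E(G2) ✓
  (2,4) → (φ(2),φ(4)) = (3,6) ∈ E(G2) ✓
  (2,5) → (φ(2),φ(5)) = (6,7) ∈ E(G2) ✓
  (3,4) → (φ(3),φ(4)) = (3,4) ∈ E(G2) ✓
  (4,5) → (φ(4),φ(5)) = (3,7) ∈ E(G2) ✓
  (4,7) → (φ(4),φ(7)) = (1,3) ∈ E(G2) ✓
  (5,6) → (φ(5),φ(6)) = (2,7) ∈ E(G2) ✓
  (5,7) → (φ(5),φ(7)) = (1,7) ∈ E(G2) ✓
  (6,7) → (φ(6),φ(7)) = (1,2) ∈ E(G2) ✓
All 16 edges of G1 map to edges of G2, and |E(G1)| = |E(G2)| = 16, so φ is a bijection on edges as well as vertices. Hence G1 ≅ G2.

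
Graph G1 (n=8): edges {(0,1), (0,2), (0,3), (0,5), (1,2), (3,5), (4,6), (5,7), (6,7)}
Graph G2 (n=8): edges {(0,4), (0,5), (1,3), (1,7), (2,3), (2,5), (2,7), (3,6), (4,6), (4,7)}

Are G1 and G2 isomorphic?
No, not isomorphic

The graphs are NOT isomorphic.

Counting triangles (3-cliques): G1 has 2, G2 has 0.
Triangle count is an isomorphism invariant, so differing triangle counts rule out isomorphism.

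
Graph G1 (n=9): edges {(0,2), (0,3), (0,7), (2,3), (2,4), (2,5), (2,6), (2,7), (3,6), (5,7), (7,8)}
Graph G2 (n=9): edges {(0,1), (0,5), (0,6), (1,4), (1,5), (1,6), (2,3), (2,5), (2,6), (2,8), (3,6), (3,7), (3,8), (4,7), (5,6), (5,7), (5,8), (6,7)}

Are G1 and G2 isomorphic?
No, not isomorphic

The graphs are NOT isomorphic.

Connected components of G1: 2 component(s) with vertex sets [[1], [0, 2, 3, 4, 5, 6, 7, 8]], sizes [1, 8].
Connected components of G2: 1 component(s) with vertex sets [[0, 1, 2, 3, 4, 5, 6, 7, 8]], sizes [9].
The number of connected components (and the multiset of component sizes) is an isomorphism invariant — an isomorphism maps each component of G1 bijectively onto a component of G2. Since G1 has 2 component(s) and G2 has 1, they cannot be isomorphic.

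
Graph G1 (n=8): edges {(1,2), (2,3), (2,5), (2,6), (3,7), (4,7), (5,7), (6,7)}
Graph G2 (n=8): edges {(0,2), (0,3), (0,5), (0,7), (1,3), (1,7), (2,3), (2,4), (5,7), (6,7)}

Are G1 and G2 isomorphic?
No, not isomorphic

The graphs are NOT isomorphic.

Counting triangles (3-cliques): G1 has 0, G2 has 2.
Triangle count is an isomorphism invariant, so differing triangle counts rule out isomorphism.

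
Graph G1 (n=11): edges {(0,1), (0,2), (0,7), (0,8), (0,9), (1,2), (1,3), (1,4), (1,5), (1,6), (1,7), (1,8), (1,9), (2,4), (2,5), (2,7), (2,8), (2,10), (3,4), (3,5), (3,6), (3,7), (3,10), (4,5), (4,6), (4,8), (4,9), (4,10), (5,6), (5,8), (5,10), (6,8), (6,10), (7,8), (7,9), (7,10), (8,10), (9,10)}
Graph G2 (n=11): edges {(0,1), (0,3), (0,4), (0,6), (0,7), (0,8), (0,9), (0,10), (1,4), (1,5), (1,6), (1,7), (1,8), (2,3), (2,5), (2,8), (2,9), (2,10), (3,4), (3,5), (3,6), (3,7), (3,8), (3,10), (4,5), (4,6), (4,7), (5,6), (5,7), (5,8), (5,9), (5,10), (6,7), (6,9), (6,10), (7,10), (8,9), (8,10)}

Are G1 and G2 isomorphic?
Yes, isomorphic

The graphs are isomorphic.
One valid mapping φ: V(G1) → V(G2): 0→2, 1→5, 2→10, 3→1, 4→6, 5→7, 6→4, 7→8, 8→3, 9→9, 10→0

Verify φ preserves adjacency — for each edge of G1, its image is an edge of G2:
  (0,1) → (φ(0),φ(1)) = (2,5) ∈ E(G2) ✓
  (0,2) → (φ(0),φ(2)) = (2,10) ∈ E(G2) ✓
  (0,7) → (φ(0),φ(7)) = (2,8) ∈ E(G2) ✓
  (0,8) → (φ(0),φ(8)) = (2,3) ∈ E(G2) ✓
  (0,9) → (φ(0),φ(9)) = (2,9) ∈ E(G2) ✓
  (1,2) → (φ(1),φ(2)) = (5,10) ∈ E(G2) ✓
  (1,3) → (φ(1),φ(3)) = (1,5) ∈ E(G2) ✓
  (1,4) → (φ(1),φ(4)) = (5,6) ∈ E(G2) ✓
  (1,5) → (φ(1),φ(5)) = (5,7) ∈ E(G2) ✓
  (1,6) → (φ(1),φ(6)) = (4,5) ∈ E(G2) ✓
  (1,7) → (φ(1),φ(7)) = (5,8) ∈ E(G2) ✓
  (1,8) → (φ(1),φ(8)) = (3,5) ∈ E(G2) ✓
  (1,9) → (φ(1),φ(9)) = (5,9) ∈ E(G2) ✓
  (2,4) → (φ(2),φ(4)) = (6,10) ∈ E(G2) ✓
  (2,5) → (φ(2),φ(5)) = (7,10) ∈ E(G2) ✓
  (2,7) → (φ(2),φ(7)) = (8,10) ∈ E(G2) ✓
  (2,8) → (φ(2),φ(8)) = (3,10) ∈ E(G2) ✓
  (2,10) → (φ(2),φ(10)) = (0,10) ∈ E(G2) ✓
  (3,4) → (φ(3),φ(4)) = (1,6) ∈ E(G2) ✓
  (3,5) → (φ(3),φ(5)) = (1,7) ∈ E(G2) ✓
  (3,6) → (φ(3),φ(6)) = (1,4) ∈ E(G2) ✓
  (3,7) → (φ(3),φ(7)) = (1,8) ∈ E(G2) ✓
  (3,10) → (φ(3),φ(10)) = (0,1) ∈ E(G2) ✓
  (4,5) → (φ(4),φ(5)) = (6,7) ∈ E(G2) ✓
  (4,6) → (φ(4),φ(6)) = (4,6) ∈ E(G2) ✓
  (4,8) → (φ(4),φ(8)) = (3,6) ∈ E(G2) ✓
  (4,9) → (φ(4),φ(9)) = (6,9) ∈ E(G2) ✓
  (4,10) → (φ(4),φ(10)) = (0,6) ∈ E(G2) ✓
  (5,6) → (φ(5),φ(6)) = (4,7) ∈ E(G2) ✓
  (5,8) → (φ(5),φ(8)) = (3,7) ∈ E(G2) ✓
  (5,10) → (φ(5),φ(10)) = (0,7) ∈ E(G2) ✓
  (6,8) → (φ(6),φ(8)) = (3,4) ∈ E(G2) ✓
  (6,10) → (φ(6),φ(10)) = (0,4) ∈ E(G2) ✓
  (7,8) → (φ(7),φ(8)) = (3,8) ∈ E(G2) ✓
  (7,9) → (φ(7),φ(9)) = (8,9) ∈ E(G2) ✓
  (7,10) → (φ(7),φ(10)) = (0,8) ∈ E(G2) ✓
  (8,10) → (φ(8),φ(10)) = (0,3) ∈ E(G2) ✓
  (9,10) → (φ(9),φ(10)) = (0,9) ∈ E(G2) ✓
All 38 edges of G1 map to edges of G2, and |E(G1)| = |E(G2)| = 38, so φ is a bijection on edges as well as vertices. Hence G1 ≅ G2.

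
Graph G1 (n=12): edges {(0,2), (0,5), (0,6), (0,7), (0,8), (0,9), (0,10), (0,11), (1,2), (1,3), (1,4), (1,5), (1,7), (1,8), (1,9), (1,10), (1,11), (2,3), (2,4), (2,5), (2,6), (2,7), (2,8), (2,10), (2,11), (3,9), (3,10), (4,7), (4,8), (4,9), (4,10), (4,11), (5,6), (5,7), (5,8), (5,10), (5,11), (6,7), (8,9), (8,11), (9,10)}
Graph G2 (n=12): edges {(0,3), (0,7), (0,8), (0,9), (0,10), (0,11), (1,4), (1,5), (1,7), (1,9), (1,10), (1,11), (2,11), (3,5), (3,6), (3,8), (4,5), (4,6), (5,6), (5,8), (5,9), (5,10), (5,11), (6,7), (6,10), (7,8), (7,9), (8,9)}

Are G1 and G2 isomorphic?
No, not isomorphic

The graphs are NOT isomorphic.

Degrees in G1: deg(0)=8, deg(1)=9, deg(2)=10, deg(3)=4, deg(4)=7, deg(5)=8, deg(6)=4, deg(7)=6, deg(8)=7, deg(9)=6, deg(10)=7, deg(11)=6.
Sorted degree sequence of G1: [10, 9, 8, 8, 7, 7, 7, 6, 6, 6, 4, 4].
Degrees in G2: deg(0)=6, deg(1)=6, deg(2)=1, deg(3)=4, deg(4)=3, deg(5)=8, deg(6)=5, deg(7)=5, deg(8)=5, deg(9)=5, deg(10)=4, deg(11)=4.
Sorted degree sequence of G2: [8, 6, 6, 5, 5, 5, 5, 4, 4, 4, 3, 1].
The (sorted) degree sequence is an isomorphism invariant, so since G1 and G2 have different degree sequences they cannot be isomorphic.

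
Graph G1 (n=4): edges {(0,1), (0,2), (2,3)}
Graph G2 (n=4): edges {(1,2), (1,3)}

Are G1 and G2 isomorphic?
No, not isomorphic

The graphs are NOT isomorphic.

Degrees in G1: deg(0)=2, deg(1)=1, deg(2)=2, deg(3)=1.
Sorted degree sequence of G1: [2, 2, 1, 1].
Degrees in G2: deg(0)=0, deg(1)=2, deg(2)=1, deg(3)=1.
Sorted degree sequence of G2: [2, 1, 1, 0].
The (sorted) degree sequence is an isomorphism invariant, so since G1 and G2 have different degree sequences they cannot be isomorphic.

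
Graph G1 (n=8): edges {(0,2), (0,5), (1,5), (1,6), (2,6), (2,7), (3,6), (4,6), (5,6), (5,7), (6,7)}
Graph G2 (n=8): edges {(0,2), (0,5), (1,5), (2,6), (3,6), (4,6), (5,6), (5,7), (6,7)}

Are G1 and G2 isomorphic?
No, not isomorphic

The graphs are NOT isomorphic.

Counting edges: G1 has 11 edge(s); G2 has 9 edge(s).
Edge count is an isomorphism invariant (a bijection on vertices induces a bijection on edges), so differing edge counts rule out isomorphism.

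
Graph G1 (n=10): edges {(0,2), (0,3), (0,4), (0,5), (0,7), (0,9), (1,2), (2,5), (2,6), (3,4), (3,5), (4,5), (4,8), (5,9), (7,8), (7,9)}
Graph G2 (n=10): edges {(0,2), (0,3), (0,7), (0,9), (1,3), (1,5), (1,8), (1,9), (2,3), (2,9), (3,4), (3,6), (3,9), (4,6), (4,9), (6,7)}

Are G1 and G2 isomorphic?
Yes, isomorphic

The graphs are isomorphic.
One valid mapping φ: V(G1) → V(G2): 0→3, 1→8, 2→1, 3→2, 4→0, 5→9, 6→5, 7→6, 8→7, 9→4

Verify φ preserves adjacency — for each edge of G1, its image is an edge of G2:
  (0,2) → (φ(0),φ(2)) = (1,3) ∈ E(G2) ✓
  (0,3) → (φ(0),φ(3)) = (2,3) ∈ E(G2) ✓
  (0,4) → (φ(0),φ(4)) = (0,3) ∈ E(G2) ✓
  (0,5) → (φ(0),φ(5)) = (3,9) ∈ E(G2) ✓
  (0,7) → (φ(0),φ(7)) = (3,6) ∈ E(G2) ✓
  (0,9) → (φ(0),φ(9)) = (3,4) ∈ E(G2) ✓
  (1,2) → (φ(1),φ(2)) = (1,8) ∈ E(G2) ✓
  (2,5) → (φ(2),φ(5)) = (1,9) ∈ E(G2) ✓
  (2,6) → (φ(2),φ(6)) = (1,5) ∈ E(G2) ✓
  (3,4) → (φ(3),φ(4)) = (0,2) ∈ E(G2) ✓
  (3,5) → (φ(3),φ(5)) = (2,9) ∈ E(G2) ✓
  (4,5) → (φ(4),φ(5)) = (0,9) ∈ E(G2) ✓
  (4,8) → (φ(4),φ(8)) = (0,7) ∈ E(G2) ✓
  (5,9) → (φ(5),φ(9)) = (4,9) ∈ E(G2) ✓
  (7,8) → (φ(7),φ(8)) = (6,7) ∈ E(G2) ✓
  (7,9) → (φ(7),φ(9)) = (4,6) ∈ E(G2) ✓
All 16 edges of G1 map to edges of G2, and |E(G1)| = |E(G2)| = 16, so φ is a bijection on edges as well as vertices. Hence G1 ≅ G2.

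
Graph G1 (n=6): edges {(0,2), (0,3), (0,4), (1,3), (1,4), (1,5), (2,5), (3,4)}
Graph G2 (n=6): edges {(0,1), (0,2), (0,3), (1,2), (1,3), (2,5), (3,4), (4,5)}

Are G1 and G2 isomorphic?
Yes, isomorphic

The graphs are isomorphic.
One valid mapping φ: V(G1) → V(G2): 0→3, 1→2, 2→4, 3→1, 4→0, 5→5

Verify φ preserves adjacency — for each edge of G1, its image is an edge of G2:
  (0,2) → (φ(0),φ(2)) = (3,4) ∈ E(G2) ✓
  (0,3) → (φ(0),φ(3)) = (1,3) ∈ E(G2) ✓
  (0,4) → (φ(0),φ(4)) = (0,3) ∈ E(G2) ✓
  (1,3) → (φ(1),φ(3)) = (1,2) ∈ E(G2) ✓
  (1,4) → (φ(1),φ(4)) = (0,2) ∈ E(G2) ✓
  (1,5) → (φ(1),φ(5)) = (2,5) ∈ E(G2) ✓
  (2,5) → (φ(2),φ(5)) = (4,5) ∈ E(G2) ✓
  (3,4) → (φ(3),φ(4)) = (0,1) ∈ E(G2) ✓
All 8 edges of G1 map to edges of G2, and |E(G1)| = |E(G2)| = 8, so φ is a bijection on edges as well as vertices. Hence G1 ≅ G2.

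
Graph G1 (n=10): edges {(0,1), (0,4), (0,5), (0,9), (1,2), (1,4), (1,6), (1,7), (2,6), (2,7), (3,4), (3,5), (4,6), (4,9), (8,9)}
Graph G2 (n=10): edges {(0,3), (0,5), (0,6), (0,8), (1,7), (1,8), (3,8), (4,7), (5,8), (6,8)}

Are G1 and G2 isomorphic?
No, not isomorphic

The graphs are NOT isomorphic.

Connected components of G1: 1 component(s) with vertex sets [[0, 1, 2, 3, 4, 5, 6, 7, 8, 9]], sizes [10].
Connected components of G2: 3 component(s) with vertex sets [[2], [9], [0, 1, 3, 4, 5, 6, 7, 8]], sizes [1, 1, 8].
The number of connected components (and the multiset of component sizes) is an isomorphism invariant — an isomorphism maps each component of G1 bijectively onto a component of G2. Since G1 has 1 component(s) and G2 has 3, they cannot be isomorphic.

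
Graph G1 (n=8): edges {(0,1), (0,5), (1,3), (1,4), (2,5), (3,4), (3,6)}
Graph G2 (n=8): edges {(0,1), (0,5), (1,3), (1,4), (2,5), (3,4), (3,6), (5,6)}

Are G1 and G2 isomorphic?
No, not isomorphic

The graphs are NOT isomorphic.

Counting edges: G1 has 7 edge(s); G2 has 8 edge(s).
Edge count is an isomorphism invariant (a bijection on vertices induces a bijection on edges), so differing edge counts rule out isomorphism.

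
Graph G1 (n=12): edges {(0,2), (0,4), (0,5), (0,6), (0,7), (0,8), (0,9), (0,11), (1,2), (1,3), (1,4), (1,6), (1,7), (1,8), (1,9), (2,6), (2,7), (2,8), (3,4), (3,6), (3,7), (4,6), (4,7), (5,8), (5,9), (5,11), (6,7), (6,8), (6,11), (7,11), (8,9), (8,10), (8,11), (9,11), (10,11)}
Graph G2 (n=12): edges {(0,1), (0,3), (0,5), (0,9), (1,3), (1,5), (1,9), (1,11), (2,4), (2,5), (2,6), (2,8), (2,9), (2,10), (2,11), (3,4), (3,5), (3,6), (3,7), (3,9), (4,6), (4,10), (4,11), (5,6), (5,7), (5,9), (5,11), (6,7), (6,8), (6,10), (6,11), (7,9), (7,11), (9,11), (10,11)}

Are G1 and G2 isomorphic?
Yes, isomorphic

The graphs are isomorphic.
One valid mapping φ: V(G1) → V(G2): 0→11, 1→3, 2→7, 3→0, 4→1, 5→10, 6→5, 7→9, 8→6, 9→4, 10→8, 11→2

Verify φ preserves adjacency — for each edge of G1, its image is an edge of G2:
  (0,2) → (φ(0),φ(2)) = (7,11) ∈ E(G2) ✓
  (0,4) → (φ(0),φ(4)) = (1,11) ∈ E(G2) ✓
  (0,5) → (φ(0),φ(5)) = (10,11) ∈ E(G2) ✓
  (0,6) → (φ(0),φ(6)) = (5,11) ∈ E(G2) ✓
  (0,7) → (φ(0),φ(7)) = (9,11) ∈ E(G2) ✓
  (0,8) → (φ(0),φ(8)) = (6,11) ∈ E(G2) ✓
  (0,9) → (φ(0),φ(9)) = (4,11) ∈ E(G2) ✓
  (0,11) → (φ(0),φ(11)) = (2,11) ∈ E(G2) ✓
  (1,2) → (φ(1),φ(2)) = (3,7) ∈ E(G2) ✓
  (1,3) → (φ(1),φ(3)) = (0,3) ∈ E(G2) ✓
  (1,4) → (φ(1),φ(4)) = (1,3) ∈ E(G2) ✓
  (1,6) → (φ(1),φ(6)) = (3,5) ∈ E(G2) ✓
  (1,7) → (φ(1),φ(7)) = (3,9) ∈ E(G2) ✓
  (1,8) → (φ(1),φ(8)) = (3,6) ∈ E(G2) ✓
  (1,9) → (φ(1),φ(9)) = (3,4) ∈ E(G2) ✓
  (2,6) → (φ(2),φ(6)) = (5,7) ∈ E(G2) ✓
  (2,7) → (φ(2),φ(7)) = (7,9) ∈ E(G2) ✓
  (2,8) → (φ(2),φ(8)) = (6,7) ∈ E(G2) ✓
  (3,4) → (φ(3),φ(4)) = (0,1) ∈ E(G2) ✓
  (3,6) → (φ(3),φ(6)) = (0,5) ∈ E(G2) ✓
  (3,7) → (φ(3),φ(7)) = (0,9) ∈ E(G2) ✓
  (4,6) → (φ(4),φ(6)) = (1,5) ∈ E(G2) ✓
  (4,7) → (φ(4),φ(7)) = (1,9) ∈ E(G2) ✓
  (5,8) → (φ(5),φ(8)) = (6,10) ∈ E(G2) ✓
  (5,9) → (φ(5),φ(9)) = (4,10) ∈ E(G2) ✓
  (5,11) → (φ(5),φ(11)) = (2,10) ∈ E(G2) ✓
  (6,7) → (φ(6),φ(7)) = (5,9) ∈ E(G2) ✓
  (6,8) → (φ(6),φ(8)) = (5,6) ∈ E(G2) ✓
  (6,11) → (φ(6),φ(11)) = (2,5) ∈ E(G2) ✓
  (7,11) → (φ(7),φ(11)) = (2,9) ∈ E(G2) ✓
  (8,9) → (φ(8),φ(9)) = (4,6) ∈ E(G2) ✓
  (8,10) → (φ(8),φ(10)) = (6,8) ∈ E(G2) ✓
  (8,11) → (φ(8),φ(11)) = (2,6) ∈ E(G2) ✓
  (9,11) → (φ(9),φ(11)) = (2,4) ∈ E(G2) ✓
  (10,11) → (φ(10),φ(11)) = (2,8) ∈ E(G2) ✓
All 35 edges of G1 map to edges of G2, and |E(G1)| = |E(G2)| = 35, so φ is a bijection on edges as well as vertices. Hence G1 ≅ G2.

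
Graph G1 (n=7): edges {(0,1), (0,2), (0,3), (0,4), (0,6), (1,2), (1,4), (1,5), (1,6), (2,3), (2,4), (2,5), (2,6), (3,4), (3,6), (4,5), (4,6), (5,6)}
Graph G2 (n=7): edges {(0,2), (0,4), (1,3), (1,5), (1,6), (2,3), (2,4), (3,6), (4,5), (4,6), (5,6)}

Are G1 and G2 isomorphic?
No, not isomorphic

The graphs are NOT isomorphic.

Degrees in G1: deg(0)=5, deg(1)=5, deg(2)=6, deg(3)=4, deg(4)=6, deg(5)=4, deg(6)=6.
Sorted degree sequence of G1: [6, 6, 6, 5, 5, 4, 4].
Degrees in G2: deg(0)=2, deg(1)=3, deg(2)=3, deg(3)=3, deg(4)=4, deg(5)=3, deg(6)=4.
Sorted degree sequence of G2: [4, 4, 3, 3, 3, 3, 2].
The (sorted) degree sequence is an isomorphism invariant, so since G1 and G2 have different degree sequences they cannot be isomorphic.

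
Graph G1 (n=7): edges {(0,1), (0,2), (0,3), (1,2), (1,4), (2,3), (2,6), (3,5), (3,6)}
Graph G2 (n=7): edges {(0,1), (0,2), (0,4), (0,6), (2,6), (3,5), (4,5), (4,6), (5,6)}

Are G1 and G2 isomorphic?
Yes, isomorphic

The graphs are isomorphic.
One valid mapping φ: V(G1) → V(G2): 0→4, 1→5, 2→6, 3→0, 4→3, 5→1, 6→2

Verify φ preserves adjacency — for each edge of G1, its image is an edge of G2:
  (0,1) → (φ(0),φ(1)) = (4,5) ∈ E(G2) ✓
  (0,2) → (φ(0),φ(2)) = (4,6) ∈ E(G2) ✓
  (0,3) → (φ(0),φ(3)) = (0,4) ∈ E(G2) ✓
  (1,2) → (φ(1),φ(2)) = (5,6) ∈ E(G2) ✓
  (1,4) → (φ(1),φ(4)) = (3,5) ∈ E(G2) ✓
  (2,3) → (φ(2),φ(3)) = (0,6) ∈ E(G2) ✓
  (2,6) → (φ(2),φ(6)) = (2,6) ∈ E(G2) ✓
  (3,5) → (φ(3),φ(5)) = (0,1) ∈ E(G2) ✓
  (3,6) → (φ(3),φ(6)) = (0,2) ∈ E(G2) ✓
All 9 edges of G1 map to edges of G2, and |E(G1)| = |E(G2)| = 9, so φ is a bijection on edges as well as vertices. Hence G1 ≅ G2.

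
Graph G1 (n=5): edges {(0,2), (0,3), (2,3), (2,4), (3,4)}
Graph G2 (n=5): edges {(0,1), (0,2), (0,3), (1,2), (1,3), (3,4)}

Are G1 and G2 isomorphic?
No, not isomorphic

The graphs are NOT isomorphic.

Degrees in G1: deg(0)=2, deg(1)=0, deg(2)=3, deg(3)=3, deg(4)=2.
Sorted degree sequence of G1: [3, 3, 2, 2, 0].
Degrees in G2: deg(0)=3, deg(1)=3, deg(2)=2, deg(3)=3, deg(4)=1.
Sorted degree sequence of G2: [3, 3, 3, 2, 1].
The (sorted) degree sequence is an isomorphism invariant, so since G1 and G2 have different degree sequences they cannot be isomorphic.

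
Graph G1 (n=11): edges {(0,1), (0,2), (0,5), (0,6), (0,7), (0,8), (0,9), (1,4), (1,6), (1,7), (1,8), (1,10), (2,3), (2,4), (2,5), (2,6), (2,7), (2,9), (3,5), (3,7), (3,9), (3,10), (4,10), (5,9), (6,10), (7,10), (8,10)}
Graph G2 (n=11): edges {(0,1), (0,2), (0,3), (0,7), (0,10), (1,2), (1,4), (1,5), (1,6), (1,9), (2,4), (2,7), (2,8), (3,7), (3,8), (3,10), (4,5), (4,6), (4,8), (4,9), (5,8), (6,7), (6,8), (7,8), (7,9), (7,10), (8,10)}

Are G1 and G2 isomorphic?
Yes, isomorphic

The graphs are isomorphic.
One valid mapping φ: V(G1) → V(G2): 0→8, 1→4, 2→7, 3→0, 4→9, 5→3, 6→6, 7→2, 8→5, 9→10, 10→1

Verify φ preserves adjacency — for each edge of G1, its image is an edge of G2:
  (0,1) → (φ(0),φ(1)) = (4,8) ∈ E(G2) ✓
  (0,2) → (φ(0),φ(2)) = (7,8) ∈ E(G2) ✓
  (0,5) → (φ(0),φ(5)) = (3,8) ∈ E(G2) ✓
  (0,6) → (φ(0),φ(6)) = (6,8) ∈ E(G2) ✓
  (0,7) → (φ(0),φ(7)) = (2,8) ∈ E(G2) ✓
  (0,8) → (φ(0),φ(8)) = (5,8) ∈ E(G2) ✓
  (0,9) → (φ(0),φ(9)) = (8,10) ∈ E(G2) ✓
  (1,4) → (φ(1),φ(4)) = (4,9) ∈ E(G2) ✓
  (1,6) → (φ(1),φ(6)) = (4,6) ∈ E(G2) ✓
  (1,7) → (φ(1),φ(7)) = (2,4) ∈ E(G2) ✓
  (1,8) → (φ(1),φ(8)) = (4,5) ∈ E(G2) ✓
  (1,10) → (φ(1),φ(10)) = (1,4) ∈ E(G2) ✓
  (2,3) → (φ(2),φ(3)) = (0,7) ∈ E(G2) ✓
  (2,4) → (φ(2),φ(4)) = (7,9) ∈ E(G2) ✓
  (2,5) → (φ(2),φ(5)) = (3,7) ∈ E(G2) ✓
  (2,6) → (φ(2),φ(6)) = (6,7) ∈ E(G2) ✓
  (2,7) → (φ(2),φ(7)) = (2,7) ∈ E(G2) ✓
  (2,9) → (φ(2),φ(9)) = (7,10) ∈ E(G2) ✓
  (3,5) → (φ(3),φ(5)) = (0,3) ∈ E(G2) ✓
  (3,7) → (φ(3),φ(7)) = (0,2) ∈ E(G2) ✓
  (3,9) → (φ(3),φ(9)) = (0,10) ∈ E(G2) ✓
  (3,10) → (φ(3),φ(10)) = (0,1) ∈ E(G2) ✓
  (4,10) → (φ(4),φ(10)) = (1,9) ∈ E(G2) ✓
  (5,9) → (φ(5),φ(9)) = (3,10) ∈ E(G2) ✓
  (6,10) → (φ(6),φ(10)) = (1,6) ∈ E(G2) ✓
  (7,10) → (φ(7),φ(10)) = (1,2) ∈ E(G2) ✓
  (8,10) → (φ(8),φ(10)) = (1,5) ∈ E(G2) ✓
All 27 edges of G1 map to edges of G2, and |E(G1)| = |E(G2)| = 27, so φ is a bijection on edges as well as vertices. Hence G1 ≅ G2.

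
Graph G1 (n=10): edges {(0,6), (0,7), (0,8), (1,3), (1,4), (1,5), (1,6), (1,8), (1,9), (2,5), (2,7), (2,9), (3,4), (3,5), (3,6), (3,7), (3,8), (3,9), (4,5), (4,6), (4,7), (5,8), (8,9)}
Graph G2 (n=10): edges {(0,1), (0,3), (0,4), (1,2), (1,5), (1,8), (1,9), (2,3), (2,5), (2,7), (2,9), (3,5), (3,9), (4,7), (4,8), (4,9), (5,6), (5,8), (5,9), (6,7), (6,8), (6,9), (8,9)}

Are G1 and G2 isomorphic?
Yes, isomorphic

The graphs are isomorphic.
One valid mapping φ: V(G1) → V(G2): 0→7, 1→5, 2→0, 3→9, 4→8, 5→1, 6→6, 7→4, 8→2, 9→3

Verify φ preserves adjacency — for each edge of G1, its image is an edge of G2:
  (0,6) → (φ(0),φ(6)) = (6,7) ∈ E(G2) ✓
  (0,7) → (φ(0),φ(7)) = (4,7) ∈ E(G2) ✓
  (0,8) → (φ(0),φ(8)) = (2,7) ∈ E(G2) ✓
  (1,3) → (φ(1),φ(3)) = (5,9) ∈ E(G2) ✓
  (1,4) → (φ(1),φ(4)) = (5,8) ∈ E(G2) ✓
  (1,5) → (φ(1),φ(5)) = (1,5) ∈ E(G2) ✓
  (1,6) → (φ(1),φ(6)) = (5,6) ∈ E(G2) ✓
  (1,8) → (φ(1),φ(8)) = (2,5) ∈ E(G2) ✓
  (1,9) → (φ(1),φ(9)) = (3,5) ∈ E(G2) ✓
  (2,5) → (φ(2),φ(5)) = (0,1) ∈ E(G2) ✓
  (2,7) → (φ(2),φ(7)) = (0,4) ∈ E(G2) ✓
  (2,9) → (φ(2),φ(9)) = (0,3) ∈ E(G2) ✓
  (3,4) → (φ(3),φ(4)) = (8,9) ∈ E(G2) ✓
  (3,5) → (φ(3),φ(5)) = (1,9) ∈ E(G2) ✓
  (3,6) → (φ(3),φ(6)) = (6,9) ∈ E(G2) ✓
  (3,7) → (φ(3),φ(7)) = (4,9) ∈ E(G2) ✓
  (3,8) → (φ(3),φ(8)) = (2,9) ∈ E(G2) ✓
  (3,9) → (φ(3),φ(9)) = (3,9) ∈ E(G2) ✓
  (4,5) → (φ(4),φ(5)) = (1,8) ∈ E(G2) ✓
  (4,6) → (φ(4),φ(6)) = (6,8) ∈ E(G2) ✓
  (4,7) → (φ(4),φ(7)) = (4,8) ∈ E(G2) ✓
  (5,8) → (φ(5),φ(8)) = (1,2) ∈ E(G2) ✓
  (8,9) → (φ(8),φ(9)) = (2,3) ∈ E(G2) ✓
All 23 edges of G1 map to edges of G2, and |E(G1)| = |E(G2)| = 23, so φ is a bijection on edges as well as vertices. Hence G1 ≅ G2.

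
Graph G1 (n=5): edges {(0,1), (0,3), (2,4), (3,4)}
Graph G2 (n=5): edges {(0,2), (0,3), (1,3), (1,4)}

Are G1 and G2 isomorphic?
Yes, isomorphic

The graphs are isomorphic.
One valid mapping φ: V(G1) → V(G2): 0→0, 1→2, 2→4, 3→3, 4→1

Verify φ preserves adjacency — for each edge of G1, its image is an edge of G2:
  (0,1) → (φ(0),φ(1)) = (0,2) ∈ E(G2) ✓
  (0,3) → (φ(0),φ(3)) = (0,3) ∈ E(G2) ✓
  (2,4) → (φ(2),φ(4)) = (1,4) ∈ E(G2) ✓
  (3,4) → (φ(3),φ(4)) = (1,3) ∈ E(G2) ✓
All 4 edges of G1 map to edges of G2, and |E(G1)| = |E(G2)| = 4, so φ is a bijection on edges as well as vertices. Hence G1 ≅ G2.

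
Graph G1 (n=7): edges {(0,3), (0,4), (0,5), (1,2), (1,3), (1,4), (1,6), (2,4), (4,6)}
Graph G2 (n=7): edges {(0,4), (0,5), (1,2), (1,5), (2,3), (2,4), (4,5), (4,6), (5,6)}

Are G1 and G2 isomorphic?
Yes, isomorphic

The graphs are isomorphic.
One valid mapping φ: V(G1) → V(G2): 0→2, 1→5, 2→0, 3→1, 4→4, 5→3, 6→6

Verify φ preserves adjacency — for each edge of G1, its image is an edge of G2:
  (0,3) → (φ(0),φ(3)) = (1,2) ∈ E(G2) ✓
  (0,4) → (φ(0),φ(4)) = (2,4) ∈ E(G2) ✓
  (0,5) → (φ(0),φ(5)) = (2,3) ∈ E(G2) ✓
  (1,2) → (φ(1),φ(2)) = (0,5) ∈ E(G2) ✓
  (1,3) → (φ(1),φ(3)) = (1,5) ∈ E(G2) ✓
  (1,4) → (φ(1),φ(4)) = (4,5) ∈ E(G2) ✓
  (1,6) → (φ(1),φ(6)) = (5,6) ∈ E(G2) ✓
  (2,4) → (φ(2),φ(4)) = (0,4) ∈ E(G2) ✓
  (4,6) → (φ(4),φ(6)) = (4,6) ∈ E(G2) ✓
All 9 edges of G1 map to edges of G2, and |E(G1)| = |E(G2)| = 9, so φ is a bijection on edges as well as vertices. Hence G1 ≅ G2.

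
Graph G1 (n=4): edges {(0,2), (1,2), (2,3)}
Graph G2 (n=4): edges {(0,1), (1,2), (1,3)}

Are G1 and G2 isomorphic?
Yes, isomorphic

The graphs are isomorphic.
One valid mapping φ: V(G1) → V(G2): 0→3, 1→2, 2→1, 3→0

Verify φ preserves adjacency — for each edge of G1, its image is an edge of G2:
  (0,2) → (φ(0),φ(2)) = (1,3) ∈ E(G2) ✓
  (1,2) → (φ(1),φ(2)) = (1,2) ∈ E(G2) ✓
  (2,3) → (φ(2),φ(3)) = (0,1) ∈ E(G2) ✓
All 3 edges of G1 map to edges of G2, and |E(G1)| = |E(G2)| = 3, so φ is a bijection on edges as well as vertices. Hence G1 ≅ G2.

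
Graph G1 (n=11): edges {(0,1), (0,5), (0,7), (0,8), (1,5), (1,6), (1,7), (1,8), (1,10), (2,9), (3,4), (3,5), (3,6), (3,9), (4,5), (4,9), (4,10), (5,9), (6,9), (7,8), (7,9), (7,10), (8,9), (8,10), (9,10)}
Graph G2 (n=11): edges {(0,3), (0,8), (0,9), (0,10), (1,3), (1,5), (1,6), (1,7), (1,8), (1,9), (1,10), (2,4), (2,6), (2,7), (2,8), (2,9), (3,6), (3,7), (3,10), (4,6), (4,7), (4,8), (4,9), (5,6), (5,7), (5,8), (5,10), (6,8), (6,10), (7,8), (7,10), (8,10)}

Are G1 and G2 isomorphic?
No, not isomorphic

The graphs are NOT isomorphic.

Counting triangles (3-cliques): G1 has 17, G2 has 31.
Triangle count is an isomorphism invariant, so differing triangle counts rule out isomorphism.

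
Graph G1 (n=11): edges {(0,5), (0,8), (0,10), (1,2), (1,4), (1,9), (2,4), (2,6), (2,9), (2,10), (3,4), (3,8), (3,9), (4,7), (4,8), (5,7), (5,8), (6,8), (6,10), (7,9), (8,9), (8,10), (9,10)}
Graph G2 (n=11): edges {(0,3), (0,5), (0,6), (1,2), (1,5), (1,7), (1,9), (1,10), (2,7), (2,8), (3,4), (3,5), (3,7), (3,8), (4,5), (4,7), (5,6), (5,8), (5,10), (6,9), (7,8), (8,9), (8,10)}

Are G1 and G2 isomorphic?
Yes, isomorphic

The graphs are isomorphic.
One valid mapping φ: V(G1) → V(G2): 0→0, 1→2, 2→7, 3→10, 4→1, 5→6, 6→4, 7→9, 8→5, 9→8, 10→3

Verify φ preserves adjacency — for each edge of G1, its image is an edge of G2:
  (0,5) → (φ(0),φ(5)) = (0,6) ∈ E(G2) ✓
  (0,8) → (φ(0),φ(8)) = (0,5) ∈ E(G2) ✓
  (0,10) → (φ(0),φ(10)) = (0,3) ∈ E(G2) ✓
  (1,2) → (φ(1),φ(2)) = (2,7) ∈ E(G2) ✓
  (1,4) → (φ(1),φ(4)) = (1,2) ∈ E(G2) ✓
  (1,9) → (φ(1),φ(9)) = (2,8) ∈ E(G2) ✓
  (2,4) → (φ(2),φ(4)) = (1,7) ∈ E(G2) ✓
  (2,6) → (φ(2),φ(6)) = (4,7) ∈ E(G2) ✓
  (2,9) → (φ(2),φ(9)) = (7,8) ∈ E(G2) ✓
  (2,10) → (φ(2),φ(10)) = (3,7) ∈ E(G2) ✓
  (3,4) → (φ(3),φ(4)) = (1,10) ∈ E(G2) ✓
  (3,8) → (φ(3),φ(8)) = (5,10) ∈ E(G2) ✓
  (3,9) → (φ(3),φ(9)) = (8,10) ∈ E(G2) ✓
  (4,7) → (φ(4),φ(7)) = (1,9) ∈ E(G2) ✓
  (4,8) → (φ(4),φ(8)) = (1,5) ∈ E(G2) ✓
  (5,7) → (φ(5),φ(7)) = (6,9) ∈ E(G2) ✓
  (5,8) → (φ(5),φ(8)) = (5,6) ∈ E(G2) ✓
  (6,8) → (φ(6),φ(8)) = (4,5) ∈ E(G2) ✓
  (6,10) → (φ(6),φ(10)) = (3,4) ∈ E(G2) ✓
  (7,9) → (φ(7),φ(9)) = (8,9) ∈ E(G2) ✓
  (8,9) → (φ(8),φ(9)) = (5,8) ∈ E(G2) ✓
  (8,10) → (φ(8),φ(10)) = (3,5) ∈ E(G2) ✓
  (9,10) → (φ(9),φ(10)) = (3,8) ∈ E(G2) ✓
All 23 edges of G1 map to edges of G2, and |E(G1)| = |E(G2)| = 23, so φ is a bijection on edges as well as vertices. Hence G1 ≅ G2.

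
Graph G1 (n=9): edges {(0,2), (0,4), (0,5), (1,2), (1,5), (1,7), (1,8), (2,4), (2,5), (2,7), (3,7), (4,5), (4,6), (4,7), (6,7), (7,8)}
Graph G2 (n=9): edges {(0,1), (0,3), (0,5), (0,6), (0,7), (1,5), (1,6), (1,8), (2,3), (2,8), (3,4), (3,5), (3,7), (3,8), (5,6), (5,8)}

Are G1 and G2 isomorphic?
Yes, isomorphic

The graphs are isomorphic.
One valid mapping φ: V(G1) → V(G2): 0→6, 1→8, 2→5, 3→4, 4→0, 5→1, 6→7, 7→3, 8→2

Verify φ preserves adjacency — for each edge of G1, its image is an edge of G2:
  (0,2) → (φ(0),φ(2)) = (5,6) ∈ E(G2) ✓
  (0,4) → (φ(0),φ(4)) = (0,6) ∈ E(G2) ✓
  (0,5) → (φ(0),φ(5)) = (1,6) ∈ E(G2) ✓
  (1,2) → (φ(1),φ(2)) = (5,8) ∈ E(G2) ✓
  (1,5) → (φ(1),φ(5)) = (1,8) ∈ E(G2) ✓
  (1,7) → (φ(1),φ(7)) = (3,8) ∈ E(G2) ✓
  (1,8) → (φ(1),φ(8)) = (2,8) ∈ E(G2) ✓
  (2,4) → (φ(2),φ(4)) = (0,5) ∈ E(G2) ✓
  (2,5) → (φ(2),φ(5)) = (1,5) ∈ E(G2) ✓
  (2,7) → (φ(2),φ(7)) = (3,5) ∈ E(G2) ✓
  (3,7) → (φ(3),φ(7)) = (3,4) ∈ E(G2) ✓
  (4,5) → (φ(4),φ(5)) = (0,1) ∈ E(G2) ✓
  (4,6) → (φ(4),φ(6)) = (0,7) ∈ E(G2) ✓
  (4,7) → (φ(4),φ(7)) = (0,3) ∈ E(G2) ✓
  (6,7) → (φ(6),φ(7)) = (3,7) ∈ E(G2) ✓
  (7,8) → (φ(7),φ(8)) = (2,3) ∈ E(G2) ✓
All 16 edges of G1 map to edges of G2, and |E(G1)| = |E(G2)| = 16, so φ is a bijection on edges as well as vertices. Hence G1 ≅ G2.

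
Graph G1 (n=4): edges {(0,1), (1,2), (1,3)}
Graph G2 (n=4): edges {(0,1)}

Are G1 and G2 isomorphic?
No, not isomorphic

The graphs are NOT isomorphic.

Connected components of G1: 1 component(s) with vertex sets [[0, 1, 2, 3]], sizes [4].
Connected components of G2: 3 component(s) with vertex sets [[2], [3], [0, 1]], sizes [1, 1, 2].
The number of connected components (and the multiset of component sizes) is an isomorphism invariant — an isomorphism maps each component of G1 bijectively onto a component of G2. Since G1 has 1 component(s) and G2 has 3, they cannot be isomorphic.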